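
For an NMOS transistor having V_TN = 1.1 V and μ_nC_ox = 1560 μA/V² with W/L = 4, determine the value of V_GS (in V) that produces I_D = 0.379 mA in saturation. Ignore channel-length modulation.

V_GS = 1.45 V

k_n = μ_nC_ox · (W/L) = 6.24 mA/V².
In saturation I_D = ½ k_n (V_GS − V_TN)², so V_GS − V_TN = √(2 I_D / k_n) = √(2 × 0.379 / 6.24) = 0.349 V.
V_GS = 1.1 + 0.349 = 1.45 V.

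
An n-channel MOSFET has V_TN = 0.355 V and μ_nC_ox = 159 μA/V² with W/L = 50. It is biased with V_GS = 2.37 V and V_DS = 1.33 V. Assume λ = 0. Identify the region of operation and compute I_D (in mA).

k_n = μ_nC_ox · (W/L) = 7.95 mA/V².
V_ov = V_GS − V_TN = 2.37 − 0.355 = 2.02 V.
Since V_DS = 1.33 V < V_ov = 2.02 V, the device is in the triode region.
I_D = k_n [V_ov · V_DS − ½ V_DS²] = 7.95 × [2.02 × 1.33 − 0.5 × 1.33²] = 14.3 mA.

Triode; I_D = 14.3 mA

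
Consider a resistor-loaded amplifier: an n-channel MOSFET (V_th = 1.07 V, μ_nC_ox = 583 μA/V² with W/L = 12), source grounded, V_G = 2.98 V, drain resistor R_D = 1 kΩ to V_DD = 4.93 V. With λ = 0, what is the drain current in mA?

I_D = 4.55 mA

V_GS = V_G = 2.98 V, so V_ov = 2.98 − 1.07 = 1.91 V.
k_n = μ_nC_ox · (W/L) = 6.996 mA/V².
Assume saturation: I_D = ½ k_n V_ov² = 0.5 × 6.996 × 1.91² = 12.8 mA, giving V_DS = V_DD − I_D R_D = 4.93 − 12.8 × 1 = -7.83 V.
But -7.83 V < V_ov = 1.91 V, so the device is actually in triode.
In triode I_D = k_n[V_ov V_DS − ½ V_DS²] and I_D = (V_DD − V_DS)/R_D. Equating: 3.5 V_DS² − 14.36 V_DS + 4.93 = 0, giving V_DS = 0.378 V (the root below V_ov).
I_D = (4.93 − 0.378) / 1 = 4.55 mA.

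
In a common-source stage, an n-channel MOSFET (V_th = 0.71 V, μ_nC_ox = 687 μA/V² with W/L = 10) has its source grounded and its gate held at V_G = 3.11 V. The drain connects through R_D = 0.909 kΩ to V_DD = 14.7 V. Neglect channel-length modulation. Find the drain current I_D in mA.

V_GS = V_G = 3.11 V, so V_ov = 3.11 − 0.71 = 2.4 V.
k_n = μ_nC_ox · (W/L) = 6.87 mA/V².
Assume saturation: I_D = ½ k_n V_ov² = 0.5 × 6.87 × 2.4² = 19.8 mA, giving V_DS = V_DD − I_D R_D = 14.7 − 19.8 × 0.909 = -3.29 V.
But -3.29 V < V_ov = 2.4 V, so the device is actually in triode.
In triode I_D = k_n[V_ov V_DS − ½ V_DS²] and I_D = (V_DD − V_DS)/R_D. Equating: 3.12 V_DS² − 15.99 V_DS + 14.7 = 0, giving V_DS = 1.2 V (the root below V_ov).
I_D = (14.7 − 1.2) / 0.909 = 14.9 mA.

I_D = 14.9 mA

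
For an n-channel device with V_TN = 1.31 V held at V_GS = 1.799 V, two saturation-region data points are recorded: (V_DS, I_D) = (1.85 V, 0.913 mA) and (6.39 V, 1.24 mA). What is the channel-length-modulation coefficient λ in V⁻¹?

λ = 0.0924 V⁻¹

With V_GS fixed, I_D ∝ (1 + λ V_DS) in saturation, so I_D2/I_D1 = (1 + λ V_DS2)/(1 + λ V_DS1).
1.24/0.913 = 1.358 = (1 + 6.39 λ)/(1 + 1.85 λ).
Solving: λ (I_D1 V_DS2 − I_D2 V_DS1) = I_D2 − I_D1, so λ = (1.24 − 0.913) / (0.913 × 6.39 − 1.24 × 1.85) = 0.327 / 3.54 = 0.0924 V⁻¹.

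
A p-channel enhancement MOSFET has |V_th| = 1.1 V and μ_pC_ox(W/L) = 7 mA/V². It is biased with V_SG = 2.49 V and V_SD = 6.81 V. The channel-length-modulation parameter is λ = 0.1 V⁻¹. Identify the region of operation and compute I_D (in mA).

V_ov = V_SG − |V_th| = 2.49 − 1.1 = 1.39 V.
Since V_SD = 6.81 V ≥ V_ov = 1.39 V, the device is in saturation.
I_D = ½ k_p V_ov² (1 + λ V_SD) = 0.5 × 7 × 1.39² × (1 + 0.1 × 6.81) = 11.4 mA.

Saturation; I_D = 11.4 mA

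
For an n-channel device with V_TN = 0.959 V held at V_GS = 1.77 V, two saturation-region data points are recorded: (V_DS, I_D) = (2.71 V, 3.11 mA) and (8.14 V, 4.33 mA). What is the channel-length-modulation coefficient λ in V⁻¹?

With V_GS fixed, I_D ∝ (1 + λ V_DS) in saturation, so I_D2/I_D1 = (1 + λ V_DS2)/(1 + λ V_DS1).
4.33/3.11 = 1.392 = (1 + 8.14 λ)/(1 + 2.71 λ).
Solving: λ (I_D1 V_DS2 − I_D2 V_DS1) = I_D2 − I_D1, so λ = (4.33 − 3.11) / (3.11 × 8.14 − 4.33 × 2.71) = 1.22 / 13.6 = 0.0898 V⁻¹.

λ = 0.0898 V⁻¹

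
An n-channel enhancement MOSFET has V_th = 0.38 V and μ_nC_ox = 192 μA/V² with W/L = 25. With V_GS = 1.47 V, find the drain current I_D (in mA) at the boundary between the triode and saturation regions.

At the boundary V_DS = V_ov = V_GS − V_th = 1.47 − 0.38 = 1.09 V.
k_n = μ_nC_ox · (W/L) = 4.8 mA/V².
I_D = ½ k_n V_ov² = 0.5 × 4.8 × 1.09² = 2.85 mA.

I_D = 2.85 mA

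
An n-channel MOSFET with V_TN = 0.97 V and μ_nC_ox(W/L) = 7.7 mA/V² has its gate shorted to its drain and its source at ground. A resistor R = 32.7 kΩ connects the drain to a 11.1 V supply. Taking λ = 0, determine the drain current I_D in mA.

With gate tied to drain, V_GS = V_DS ≥ V_GS − V_TN, so the device is in saturation.
KCL at the drain: ½ k_n (V_GS − V_TN)² = (V_DD − V_GS)/R.
Let x = V_GS − 0.97. Then 126 x² + x − 10.13 = 0, giving x = 0.28 V (positive root), so V_GS = 1.25 V.
I_D = (V_DD − V_GS)/R = (11.1 − 1.25) / 32.7 = 0.301 mA.

I_D = 0.301 mA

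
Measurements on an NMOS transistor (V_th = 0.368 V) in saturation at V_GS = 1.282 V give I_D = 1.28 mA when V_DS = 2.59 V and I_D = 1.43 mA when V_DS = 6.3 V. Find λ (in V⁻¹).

With V_GS fixed, I_D ∝ (1 + λ V_DS) in saturation, so I_D2/I_D1 = (1 + λ V_DS2)/(1 + λ V_DS1).
1.43/1.28 = 1.117 = (1 + 6.3 λ)/(1 + 2.59 λ).
Solving: λ (I_D1 V_DS2 − I_D2 V_DS1) = I_D2 − I_D1, so λ = (1.43 − 1.28) / (1.28 × 6.3 − 1.43 × 2.59) = 0.15 / 4.36 = 0.0344 V⁻¹.

λ = 0.0344 V⁻¹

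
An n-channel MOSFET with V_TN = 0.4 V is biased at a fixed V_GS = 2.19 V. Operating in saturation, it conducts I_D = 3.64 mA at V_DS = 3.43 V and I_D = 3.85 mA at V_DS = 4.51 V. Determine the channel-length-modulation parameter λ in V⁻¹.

λ = 0.0654 V⁻¹

With V_GS fixed, I_D ∝ (1 + λ V_DS) in saturation, so I_D2/I_D1 = (1 + λ V_DS2)/(1 + λ V_DS1).
3.85/3.64 = 1.058 = (1 + 4.51 λ)/(1 + 3.43 λ).
Solving: λ (I_D1 V_DS2 − I_D2 V_DS1) = I_D2 − I_D1, so λ = (3.85 − 3.64) / (3.64 × 4.51 − 3.85 × 3.43) = 0.21 / 3.21 = 0.0654 V⁻¹.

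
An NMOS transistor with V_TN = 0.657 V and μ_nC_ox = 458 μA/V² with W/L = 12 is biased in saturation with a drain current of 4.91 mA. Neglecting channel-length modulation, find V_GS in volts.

V_GS = 1.99 V

k_n = μ_nC_ox · (W/L) = 5.496 mA/V².
In saturation I_D = ½ k_n (V_GS − V_TN)², so V_GS − V_TN = √(2 I_D / k_n) = √(2 × 4.91 / 5.496) = 1.34 V.
V_GS = 0.657 + 1.34 = 1.99 V.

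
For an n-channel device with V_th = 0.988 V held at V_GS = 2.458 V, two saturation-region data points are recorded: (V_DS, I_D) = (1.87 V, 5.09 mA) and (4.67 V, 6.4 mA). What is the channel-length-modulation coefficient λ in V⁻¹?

λ = 0.111 V⁻¹

With V_GS fixed, I_D ∝ (1 + λ V_DS) in saturation, so I_D2/I_D1 = (1 + λ V_DS2)/(1 + λ V_DS1).
6.4/5.09 = 1.257 = (1 + 4.67 λ)/(1 + 1.87 λ).
Solving: λ (I_D1 V_DS2 − I_D2 V_DS1) = I_D2 − I_D1, so λ = (6.4 − 5.09) / (5.09 × 4.67 − 6.4 × 1.87) = 1.31 / 11.8 = 0.111 V⁻¹.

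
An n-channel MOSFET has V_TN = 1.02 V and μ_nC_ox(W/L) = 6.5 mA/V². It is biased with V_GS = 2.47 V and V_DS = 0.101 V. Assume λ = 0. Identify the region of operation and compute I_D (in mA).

Triode; I_D = 0.919 mA

V_ov = V_GS − V_TN = 2.47 − 1.02 = 1.45 V.
Since V_DS = 0.101 V < V_ov = 1.45 V, the device is in the triode region.
I_D = k_n [V_ov · V_DS − ½ V_DS²] = 6.5 × [1.45 × 0.101 − 0.5 × 0.101²] = 0.919 mA.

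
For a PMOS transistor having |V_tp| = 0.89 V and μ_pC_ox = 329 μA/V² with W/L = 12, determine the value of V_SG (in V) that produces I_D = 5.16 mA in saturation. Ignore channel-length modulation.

k_p = μ_pC_ox · (W/L) = 3.948 mA/V².
In saturation I_D = ½ k_p (V_SG − |V_tp|)², so V_SG − |V_tp| = √(2 I_D / k_p) = √(2 × 5.16 / 3.948) = 1.62 V.
V_SG = 0.89 + 1.62 = 2.51 V.

V_SG = 2.51 V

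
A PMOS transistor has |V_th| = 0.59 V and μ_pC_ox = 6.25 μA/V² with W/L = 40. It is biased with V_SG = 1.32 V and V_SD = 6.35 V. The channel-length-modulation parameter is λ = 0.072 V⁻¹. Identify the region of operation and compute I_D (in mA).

k_p = μ_pC_ox · (W/L) = 0.25 mA/V².
V_ov = V_SG − |V_th| = 1.32 − 0.59 = 0.73 V.
Since V_SD = 6.35 V ≥ V_ov = 0.73 V, the device is in saturation.
I_D = ½ k_p V_ov² (1 + λ V_SD) = 0.5 × 0.25 × 0.73² × (1 + 0.072 × 6.35) = 0.0971 mA.

Saturation; I_D = 0.0971 mA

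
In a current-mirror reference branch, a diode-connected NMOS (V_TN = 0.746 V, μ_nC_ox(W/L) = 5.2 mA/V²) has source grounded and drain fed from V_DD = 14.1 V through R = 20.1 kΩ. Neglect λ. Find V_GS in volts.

With gate tied to drain, V_GS = V_DS ≥ V_GS − V_TN, so the device is in saturation.
KCL at the drain: ½ k_n (V_GS − V_TN)² = (V_DD − V_GS)/R.
Let x = V_GS − 0.746. Then 52.3 x² + x − 13.35 = 0, giving x = 0.496 V (positive root), so V_GS = 1.24 V.
I_D = (V_DD − V_GS)/R = (14.1 − 1.24) / 20.1 = 0.64 mA.

V_GS = 1.24 V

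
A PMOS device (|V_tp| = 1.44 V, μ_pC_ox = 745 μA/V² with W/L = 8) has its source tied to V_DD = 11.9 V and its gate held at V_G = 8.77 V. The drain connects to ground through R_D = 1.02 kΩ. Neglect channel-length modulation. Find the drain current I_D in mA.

V_SG = V_DD − V_G = 11.9 − 8.77 = 3.13 V, so V_ov = 3.13 − 1.44 = 1.69 V.
k_p = μ_pC_ox · (W/L) = 5.96 mA/V².
Assume saturation: I_D = ½ k_p V_ov² = 0.5 × 5.96 × 1.69² = 8.51 mA, giving V_SD = V_DD − I_D R_D = 11.9 − 8.51 × 1.02 = 3.22 V.
V_SD = 3.22 V ≥ V_ov = 1.69 V, confirming saturation.

I_D = 8.51 mA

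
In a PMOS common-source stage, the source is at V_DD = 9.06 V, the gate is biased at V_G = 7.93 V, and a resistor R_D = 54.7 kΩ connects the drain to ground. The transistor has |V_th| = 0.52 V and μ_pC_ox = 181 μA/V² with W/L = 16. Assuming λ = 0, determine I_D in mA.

I_D = 0.164 mA

V_SG = V_DD − V_G = 9.06 − 7.93 = 1.13 V, so V_ov = 1.13 − 0.52 = 0.61 V.
k_p = μ_pC_ox · (W/L) = 2.896 mA/V².
Assume saturation: I_D = ½ k_p V_ov² = 0.5 × 2.896 × 0.61² = 0.539 mA, giving V_SD = V_DD − I_D R_D = 9.06 − 0.539 × 54.7 = -20.4 V.
But -20.4 V < V_ov = 0.61 V, so the device is actually in triode.
In triode I_D = k_p[V_ov V_SD − ½ V_SD²] and I_D = (V_DD − V_SD)/R_D. Equating: 79.2 V_SD² − 97.63 V_SD + 9.06 = 0, giving V_SD = 0.101 V (the root below V_ov).
I_D = (9.06 − 0.101) / 54.7 = 0.164 mA.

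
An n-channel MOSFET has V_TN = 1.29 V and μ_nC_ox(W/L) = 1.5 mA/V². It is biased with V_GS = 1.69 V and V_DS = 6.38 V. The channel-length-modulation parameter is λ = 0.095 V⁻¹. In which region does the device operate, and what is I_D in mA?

Saturation; I_D = 0.193 mA

V_ov = V_GS − V_TN = 1.69 − 1.29 = 0.4 V.
Since V_DS = 6.38 V ≥ V_ov = 0.4 V, the device is in saturation.
I_D = ½ k_n V_ov² (1 + λ V_DS) = 0.5 × 1.5 × 0.4² × (1 + 0.095 × 6.38) = 0.193 mA.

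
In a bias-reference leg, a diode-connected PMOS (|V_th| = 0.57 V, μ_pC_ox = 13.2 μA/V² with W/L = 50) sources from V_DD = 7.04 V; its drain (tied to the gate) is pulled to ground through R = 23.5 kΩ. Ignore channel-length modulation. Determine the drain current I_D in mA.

I_D = 0.239 mA

With gate tied to drain, V_SG = V_SD ≥ V_SG − |V_th|, so the device is in saturation.
k_p = μ_pC_ox · (W/L) = 0.66 mA/V².
KCL at the drain: ½ k_p (V_SG − |V_th|)² = (V_DD − V_SG)/R.
Let x = V_SG − 0.57. Then 7.76 x² + x − 6.47 = 0, giving x = 0.851 V (positive root), so V_SG = 1.42 V.
I_D = (V_DD − V_SG)/R = (7.04 − 1.42) / 23.5 = 0.239 mA.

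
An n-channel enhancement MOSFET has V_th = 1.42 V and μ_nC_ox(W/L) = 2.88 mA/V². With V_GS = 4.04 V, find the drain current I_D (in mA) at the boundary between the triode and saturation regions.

At the boundary V_DS = V_ov = V_GS − V_th = 4.04 − 1.42 = 2.62 V.
I_D = ½ k_n V_ov² = 0.5 × 2.88 × 2.62² = 9.88 mA.

I_D = 9.88 mA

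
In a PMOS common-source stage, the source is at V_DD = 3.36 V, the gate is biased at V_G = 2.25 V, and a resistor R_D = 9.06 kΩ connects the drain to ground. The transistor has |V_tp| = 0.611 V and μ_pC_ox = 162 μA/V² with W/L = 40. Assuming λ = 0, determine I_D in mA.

V_SG = V_DD − V_G = 3.36 − 2.25 = 1.11 V, so V_ov = 1.11 − 0.611 = 0.499 V.
k_p = μ_pC_ox · (W/L) = 6.48 mA/V².
Assume saturation: I_D = ½ k_p V_ov² = 0.5 × 6.48 × 0.499² = 0.807 mA, giving V_SD = V_DD − I_D R_D = 3.36 − 0.807 × 9.06 = -3.95 V.
But -3.95 V < V_ov = 0.499 V, so the device is actually in triode.
In triode I_D = k_p[V_ov V_SD − ½ V_SD²] and I_D = (V_DD − V_SD)/R_D. Equating: 29.4 V_SD² − 30.3 V_SD + 3.36 = 0, giving V_SD = 0.126 V (the root below V_ov).
I_D = (3.36 − 0.126) / 9.06 = 0.357 mA.

I_D = 0.357 mA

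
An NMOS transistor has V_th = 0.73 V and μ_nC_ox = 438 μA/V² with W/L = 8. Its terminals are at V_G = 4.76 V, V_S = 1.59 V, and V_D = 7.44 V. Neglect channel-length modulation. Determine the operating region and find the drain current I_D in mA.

V_GS = V_G − V_S = 4.76 − 1.59 = 3.17 V; V_DS = V_D − V_S = 7.44 − 1.59 = 5.85 V.
k_n = μ_nC_ox · (W/L) = 3.504 mA/V².
V_ov = V_GS − V_th = 3.17 − 0.73 = 2.44 V.
Since V_DS = 5.85 V ≥ V_ov = 2.44 V, the device is in saturation.
I_D = ½ k_n V_ov² = 0.5 × 3.504 × 2.44² = 10.4 mA.

Saturation; I_D = 10.4 mA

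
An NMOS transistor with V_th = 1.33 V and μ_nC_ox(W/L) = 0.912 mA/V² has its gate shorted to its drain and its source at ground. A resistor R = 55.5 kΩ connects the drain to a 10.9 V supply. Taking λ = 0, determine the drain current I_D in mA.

I_D = 0.162 mA

With gate tied to drain, V_GS = V_DS ≥ V_GS − V_th, so the device is in saturation.
KCL at the drain: ½ k_n (V_GS − V_th)² = (V_DD − V_GS)/R.
Let x = V_GS − 1.33. Then 25.3 x² + x − 9.57 = 0, giving x = 0.595 V (positive root), so V_GS = 1.93 V.
I_D = (V_DD − V_GS)/R = (10.9 − 1.93) / 55.5 = 0.162 mA.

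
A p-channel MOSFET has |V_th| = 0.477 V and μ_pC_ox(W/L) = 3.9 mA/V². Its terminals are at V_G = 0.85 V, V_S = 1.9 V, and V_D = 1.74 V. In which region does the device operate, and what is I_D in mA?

Triode; I_D = 0.308 mA

V_SG = V_S − V_G = 1.9 − 0.85 = 1.05 V; V_SD = V_S − V_D = 1.9 − 1.74 = 0.16 V.
V_ov = V_SG − |V_th| = 1.05 − 0.477 = 0.573 V.
Since V_SD = 0.16 V < V_ov = 0.573 V, the device is in the triode region.
I_D = k_p [V_ov · V_SD − ½ V_SD²] = 3.9 × [0.573 × 0.16 − 0.5 × 0.16²] = 0.308 mA.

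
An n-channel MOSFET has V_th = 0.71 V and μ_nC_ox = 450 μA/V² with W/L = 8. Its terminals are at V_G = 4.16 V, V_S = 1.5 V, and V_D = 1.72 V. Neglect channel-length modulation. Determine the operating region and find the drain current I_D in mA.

V_GS = V_G − V_S = 4.16 − 1.5 = 2.66 V; V_DS = V_D − V_S = 1.72 − 1.5 = 0.22 V.
k_n = μ_nC_ox · (W/L) = 3.6 mA/V².
V_ov = V_GS − V_th = 2.66 − 0.71 = 1.95 V.
Since V_DS = 0.22 V < V_ov = 1.95 V, the device is in the triode region.
I_D = k_n [V_ov · V_DS − ½ V_DS²] = 3.6 × [1.95 × 0.22 − 0.5 × 0.22²] = 1.46 mA.

Triode; I_D = 1.46 mA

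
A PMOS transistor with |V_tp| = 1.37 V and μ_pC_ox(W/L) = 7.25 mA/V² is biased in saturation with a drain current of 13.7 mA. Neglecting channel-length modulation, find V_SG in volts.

In saturation I_D = ½ k_p (V_SG − |V_tp|)², so V_SG − |V_tp| = √(2 I_D / k_p) = √(2 × 13.7 / 7.25) = 1.94 V.
V_SG = 1.37 + 1.94 = 3.31 V.

V_SG = 3.31 V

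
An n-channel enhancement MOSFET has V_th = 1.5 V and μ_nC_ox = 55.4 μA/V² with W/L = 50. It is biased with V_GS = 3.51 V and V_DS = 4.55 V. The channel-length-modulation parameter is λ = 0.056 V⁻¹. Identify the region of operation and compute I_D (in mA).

Saturation; I_D = 7.02 mA

k_n = μ_nC_ox · (W/L) = 2.77 mA/V².
V_ov = V_GS − V_th = 3.51 − 1.5 = 2.01 V.
Since V_DS = 4.55 V ≥ V_ov = 2.01 V, the device is in saturation.
I_D = ½ k_n V_ov² (1 + λ V_DS) = 0.5 × 2.77 × 2.01² × (1 + 0.056 × 4.55) = 7.02 mA.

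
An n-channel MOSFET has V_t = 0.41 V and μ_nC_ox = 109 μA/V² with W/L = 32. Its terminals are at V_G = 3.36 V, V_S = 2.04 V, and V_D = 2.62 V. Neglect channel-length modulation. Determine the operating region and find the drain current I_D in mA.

Triode; I_D = 1.25 mA

V_GS = V_G − V_S = 3.36 − 2.04 = 1.32 V; V_DS = V_D − V_S = 2.62 − 2.04 = 0.58 V.
k_n = μ_nC_ox · (W/L) = 3.488 mA/V².
V_ov = V_GS − V_t = 1.32 − 0.41 = 0.91 V.
Since V_DS = 0.58 V < V_ov = 0.91 V, the device is in the triode region.
I_D = k_n [V_ov · V_DS − ½ V_DS²] = 3.488 × [0.91 × 0.58 − 0.5 × 0.58²] = 1.25 mA.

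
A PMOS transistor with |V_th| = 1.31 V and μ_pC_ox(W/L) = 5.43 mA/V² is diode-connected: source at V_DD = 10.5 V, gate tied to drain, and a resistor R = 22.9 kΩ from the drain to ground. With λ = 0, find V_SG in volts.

V_SG = 1.69 V

With gate tied to drain, V_SG = V_SD ≥ V_SG − |V_th|, so the device is in saturation.
KCL at the drain: ½ k_p (V_SG − |V_th|)² = (V_DD − V_SG)/R.
Let x = V_SG − 1.31. Then 62.2 x² + x − 9.19 = 0, giving x = 0.377 V (positive root), so V_SG = 1.69 V.
I_D = (V_DD − V_SG)/R = (10.5 − 1.69) / 22.9 = 0.385 mA.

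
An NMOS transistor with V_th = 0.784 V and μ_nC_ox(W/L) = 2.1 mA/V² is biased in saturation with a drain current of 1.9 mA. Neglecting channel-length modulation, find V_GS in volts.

In saturation I_D = ½ k_n (V_GS − V_th)², so V_GS − V_th = √(2 I_D / k_n) = √(2 × 1.9 / 2.1) = 1.35 V.
V_GS = 0.784 + 1.35 = 2.13 V.

V_GS = 2.13 V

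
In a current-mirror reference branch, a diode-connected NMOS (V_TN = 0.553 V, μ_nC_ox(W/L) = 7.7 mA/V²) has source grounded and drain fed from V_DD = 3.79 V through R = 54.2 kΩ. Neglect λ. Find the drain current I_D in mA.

With gate tied to drain, V_GS = V_DS ≥ V_GS − V_TN, so the device is in saturation.
KCL at the drain: ½ k_n (V_GS − V_TN)² = (V_DD − V_GS)/R.
Let x = V_GS − 0.553. Then 209 x² + x − 3.237 = 0, giving x = 0.122 V (positive root), so V_GS = 0.675 V.
I_D = (V_DD − V_GS)/R = (3.79 − 0.675) / 54.2 = 0.0575 mA.

I_D = 0.0575 mA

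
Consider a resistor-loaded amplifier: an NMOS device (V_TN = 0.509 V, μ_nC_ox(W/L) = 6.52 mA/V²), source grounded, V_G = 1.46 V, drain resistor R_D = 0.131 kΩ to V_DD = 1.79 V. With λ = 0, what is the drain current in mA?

I_D = 2.95 mA

V_GS = V_G = 1.46 V, so V_ov = 1.46 − 0.509 = 0.951 V.
Assume saturation: I_D = ½ k_n V_ov² = 0.5 × 6.52 × 0.951² = 2.95 mA, giving V_DS = V_DD − I_D R_D = 1.79 − 2.95 × 0.131 = 1.4 V.
V_DS = 1.4 V ≥ V_ov = 0.951 V, confirming saturation.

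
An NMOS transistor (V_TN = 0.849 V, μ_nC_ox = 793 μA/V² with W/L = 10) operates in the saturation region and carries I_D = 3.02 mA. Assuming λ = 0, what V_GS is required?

V_GS = 1.72 V

k_n = μ_nC_ox · (W/L) = 7.93 mA/V².
In saturation I_D = ½ k_n (V_GS − V_TN)², so V_GS − V_TN = √(2 I_D / k_n) = √(2 × 3.02 / 7.93) = 0.873 V.
V_GS = 0.849 + 0.873 = 1.72 V.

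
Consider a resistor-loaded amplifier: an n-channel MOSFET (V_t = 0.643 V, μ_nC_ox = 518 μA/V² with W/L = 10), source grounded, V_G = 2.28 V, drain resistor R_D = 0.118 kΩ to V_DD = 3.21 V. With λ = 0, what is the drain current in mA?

I_D = 6.94 mA

V_GS = V_G = 2.28 V, so V_ov = 2.28 − 0.643 = 1.64 V.
k_n = μ_nC_ox · (W/L) = 5.18 mA/V².
Assume saturation: I_D = ½ k_n V_ov² = 0.5 × 5.18 × 1.64² = 6.94 mA, giving V_DS = V_DD − I_D R_D = 3.21 − 6.94 × 0.118 = 2.39 V.
V_DS = 2.39 V ≥ V_ov = 1.64 V, confirming saturation.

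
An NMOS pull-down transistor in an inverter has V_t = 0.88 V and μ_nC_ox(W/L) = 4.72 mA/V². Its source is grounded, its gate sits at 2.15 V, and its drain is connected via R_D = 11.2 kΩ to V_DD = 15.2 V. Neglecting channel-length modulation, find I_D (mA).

V_GS = V_G = 2.15 V, so V_ov = 2.15 − 0.88 = 1.27 V.
Assume saturation: I_D = ½ k_n V_ov² = 0.5 × 4.72 × 1.27² = 3.81 mA, giving V_DS = V_DD − I_D R_D = 15.2 − 3.81 × 11.2 = -27.4 V.
But -27.4 V < V_ov = 1.27 V, so the device is actually in triode.
In triode I_D = k_n[V_ov V_DS − ½ V_DS²] and I_D = (V_DD − V_DS)/R_D. Equating: 26.4 V_DS² − 68.14 V_DS + 15.2 = 0, giving V_DS = 0.247 V (the root below V_ov).
I_D = (15.2 − 0.247) / 11.2 = 1.34 mA.

I_D = 1.34 mA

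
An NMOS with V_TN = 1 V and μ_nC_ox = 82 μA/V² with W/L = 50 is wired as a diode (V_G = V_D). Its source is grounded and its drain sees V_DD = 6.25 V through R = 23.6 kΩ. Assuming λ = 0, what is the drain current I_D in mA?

I_D = 0.209 mA

With gate tied to drain, V_GS = V_DS ≥ V_GS − V_TN, so the device is in saturation.
k_n = μ_nC_ox · (W/L) = 4.1 mA/V².
KCL at the drain: ½ k_n (V_GS − V_TN)² = (V_DD − V_GS)/R.
Let x = V_GS − 1. Then 48.4 x² + x − 5.25 = 0, giving x = 0.319 V (positive root), so V_GS = 1.32 V.
I_D = (V_DD − V_GS)/R = (6.25 − 1.32) / 23.6 = 0.209 mA.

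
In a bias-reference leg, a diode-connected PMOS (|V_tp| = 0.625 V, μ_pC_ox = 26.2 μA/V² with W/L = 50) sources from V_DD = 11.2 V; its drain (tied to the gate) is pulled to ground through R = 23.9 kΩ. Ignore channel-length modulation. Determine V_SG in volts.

With gate tied to drain, V_SG = V_SD ≥ V_SG − |V_tp|, so the device is in saturation.
k_p = μ_pC_ox · (W/L) = 1.31 mA/V².
KCL at the drain: ½ k_p (V_SG − |V_tp|)² = (V_DD − V_SG)/R.
Let x = V_SG − 0.625. Then 15.7 x² + x − 10.57 = 0, giving x = 0.791 V (positive root), so V_SG = 1.42 V.
I_D = (V_DD − V_SG)/R = (11.2 − 1.42) / 23.9 = 0.409 mA.

V_SG = 1.42 V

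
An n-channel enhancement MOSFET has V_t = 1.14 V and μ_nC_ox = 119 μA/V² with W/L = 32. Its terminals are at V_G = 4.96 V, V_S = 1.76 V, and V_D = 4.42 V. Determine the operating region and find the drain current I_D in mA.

V_GS = V_G − V_S = 4.96 − 1.76 = 3.2 V; V_DS = V_D − V_S = 4.42 − 1.76 = 2.66 V.
k_n = μ_nC_ox · (W/L) = 3.808 mA/V².
V_ov = V_GS − V_t = 3.2 − 1.14 = 2.06 V.
Since V_DS = 2.66 V ≥ V_ov = 2.06 V, the device is in saturation.
I_D = ½ k_n V_ov² = 0.5 × 3.808 × 2.06² = 8.08 mA.

Saturation; I_D = 8.08 mA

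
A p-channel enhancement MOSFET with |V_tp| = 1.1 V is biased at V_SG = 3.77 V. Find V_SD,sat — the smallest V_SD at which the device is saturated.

V_SD,sat = 2.67 V

The boundary between triode and saturation is V_SD = V_SG − |V_tp| = V_ov.
V_ov = 3.77 − 1.1 = 2.67 V.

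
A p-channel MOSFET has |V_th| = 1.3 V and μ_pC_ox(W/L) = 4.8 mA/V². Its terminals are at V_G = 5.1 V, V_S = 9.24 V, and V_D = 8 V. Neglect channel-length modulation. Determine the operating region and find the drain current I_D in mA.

Triode; I_D = 13.2 mA

V_SG = V_S − V_G = 9.24 − 5.1 = 4.14 V; V_SD = V_S − V_D = 9.24 − 8 = 1.24 V.
V_ov = V_SG − |V_th| = 4.14 − 1.3 = 2.84 V.
Since V_SD = 1.24 V < V_ov = 2.84 V, the device is in the triode region.
I_D = k_p [V_ov · V_SD − ½ V_SD²] = 4.8 × [2.84 × 1.24 − 0.5 × 1.24²] = 13.2 mA.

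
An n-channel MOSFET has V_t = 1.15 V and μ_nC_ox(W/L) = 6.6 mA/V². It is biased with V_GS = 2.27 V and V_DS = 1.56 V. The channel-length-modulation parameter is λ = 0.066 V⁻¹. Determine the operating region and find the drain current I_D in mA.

V_ov = V_GS − V_t = 2.27 − 1.15 = 1.12 V.
Since V_DS = 1.56 V ≥ V_ov = 1.12 V, the device is in saturation.
I_D = ½ k_n V_ov² (1 + λ V_DS) = 0.5 × 6.6 × 1.12² × (1 + 0.066 × 1.56) = 4.57 mA.

Saturation; I_D = 4.57 mA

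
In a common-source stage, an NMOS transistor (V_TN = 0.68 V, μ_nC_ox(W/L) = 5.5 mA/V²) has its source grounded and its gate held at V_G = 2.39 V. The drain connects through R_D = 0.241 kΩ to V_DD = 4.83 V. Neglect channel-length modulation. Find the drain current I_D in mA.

V_GS = V_G = 2.39 V, so V_ov = 2.39 − 0.68 = 1.71 V.
Assume saturation: I_D = ½ k_n V_ov² = 0.5 × 5.5 × 1.71² = 8.04 mA, giving V_DS = V_DD − I_D R_D = 4.83 − 8.04 × 0.241 = 2.89 V.
V_DS = 2.89 V ≥ V_ov = 1.71 V, confirming saturation.

I_D = 8.04 mA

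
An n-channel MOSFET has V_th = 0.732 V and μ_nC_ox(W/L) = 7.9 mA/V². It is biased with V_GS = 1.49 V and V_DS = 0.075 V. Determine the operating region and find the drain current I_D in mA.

V_ov = V_GS − V_th = 1.49 − 0.732 = 0.758 V.
Since V_DS = 0.075 V < V_ov = 0.758 V, the device is in the triode region.
I_D = k_n [V_ov · V_DS − ½ V_DS²] = 7.9 × [0.758 × 0.075 − 0.5 × 0.075²] = 0.427 mA.

Triode; I_D = 0.427 mA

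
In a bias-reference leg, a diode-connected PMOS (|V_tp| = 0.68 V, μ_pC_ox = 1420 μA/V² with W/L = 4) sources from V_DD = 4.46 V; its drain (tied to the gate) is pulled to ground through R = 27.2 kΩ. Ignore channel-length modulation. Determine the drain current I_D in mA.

I_D = 0.131 mA

With gate tied to drain, V_SG = V_SD ≥ V_SG − |V_tp|, so the device is in saturation.
k_p = μ_pC_ox · (W/L) = 5.68 mA/V².
KCL at the drain: ½ k_p (V_SG − |V_tp|)² = (V_DD − V_SG)/R.
Let x = V_SG − 0.68. Then 77.2 x² + x − 3.78 = 0, giving x = 0.215 V (positive root), so V_SG = 0.895 V.
I_D = (V_DD − V_SG)/R = (4.46 − 0.895) / 27.2 = 0.131 mA.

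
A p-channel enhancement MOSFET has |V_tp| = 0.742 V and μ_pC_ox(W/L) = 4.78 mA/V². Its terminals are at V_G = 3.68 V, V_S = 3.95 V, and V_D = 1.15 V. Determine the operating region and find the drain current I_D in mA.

Cutoff; I_D = 0 mA

V_SG = V_S − V_G = 3.95 − 3.68 = 0.27 V; V_SD = V_S − V_D = 3.95 − 1.15 = 2.8 V.
V_SG = 0.27 V < |V_tp| = 0.742 V, so the transistor is in cutoff.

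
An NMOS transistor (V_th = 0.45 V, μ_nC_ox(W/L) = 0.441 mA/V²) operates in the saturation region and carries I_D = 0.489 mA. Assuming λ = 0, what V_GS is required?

In saturation I_D = ½ k_n (V_GS − V_th)², so V_GS − V_th = √(2 I_D / k_n) = √(2 × 0.489 / 0.441) = 1.49 V.
V_GS = 0.45 + 1.49 = 1.94 V.

V_GS = 1.94 V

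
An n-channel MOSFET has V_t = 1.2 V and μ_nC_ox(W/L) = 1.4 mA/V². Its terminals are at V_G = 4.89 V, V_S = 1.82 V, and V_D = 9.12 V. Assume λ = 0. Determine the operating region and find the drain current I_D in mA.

V_GS = V_G − V_S = 4.89 − 1.82 = 3.07 V; V_DS = V_D − V_S = 9.12 − 1.82 = 7.3 V.
V_ov = V_GS − V_t = 3.07 − 1.2 = 1.87 V.
Since V_DS = 7.3 V ≥ V_ov = 1.87 V, the device is in saturation.
I_D = ½ k_n V_ov² = 0.5 × 1.4 × 1.87² = 2.45 mA.

Saturation; I_D = 2.45 mA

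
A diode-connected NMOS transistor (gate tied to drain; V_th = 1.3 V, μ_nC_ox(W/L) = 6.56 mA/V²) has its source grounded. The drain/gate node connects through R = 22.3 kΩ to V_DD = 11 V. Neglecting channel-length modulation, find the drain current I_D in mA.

I_D = 0.419 mA

With gate tied to drain, V_GS = V_DS ≥ V_GS − V_th, so the device is in saturation.
KCL at the drain: ½ k_n (V_GS − V_th)² = (V_DD − V_GS)/R.
Let x = V_GS − 1.3. Then 73.1 x² + x − 9.7 = 0, giving x = 0.357 V (positive root), so V_GS = 1.66 V.
I_D = (V_DD − V_GS)/R = (11 − 1.66) / 22.3 = 0.419 mA.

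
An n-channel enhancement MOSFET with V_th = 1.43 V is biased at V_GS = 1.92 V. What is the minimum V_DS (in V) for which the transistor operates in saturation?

V_DS,sat = 0.490 V

The boundary between triode and saturation is V_DS = V_GS − V_th = V_ov.
V_ov = 1.92 − 1.43 = 0.49 V.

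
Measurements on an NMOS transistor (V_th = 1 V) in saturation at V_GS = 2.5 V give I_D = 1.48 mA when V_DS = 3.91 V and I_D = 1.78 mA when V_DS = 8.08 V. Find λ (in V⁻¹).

λ = 0.0600 V⁻¹

With V_GS fixed, I_D ∝ (1 + λ V_DS) in saturation, so I_D2/I_D1 = (1 + λ V_DS2)/(1 + λ V_DS1).
1.78/1.48 = 1.203 = (1 + 8.08 λ)/(1 + 3.91 λ).
Solving: λ (I_D1 V_DS2 − I_D2 V_DS1) = I_D2 − I_D1, so λ = (1.78 − 1.48) / (1.48 × 8.08 − 1.78 × 3.91) = 0.3 / 5 = 0.06 V⁻¹.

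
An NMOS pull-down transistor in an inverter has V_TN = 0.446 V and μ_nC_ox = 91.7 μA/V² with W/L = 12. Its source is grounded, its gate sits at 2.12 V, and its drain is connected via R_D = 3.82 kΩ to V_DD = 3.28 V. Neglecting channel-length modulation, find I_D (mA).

I_D = 0.737 mA

V_GS = V_G = 2.12 V, so V_ov = 2.12 − 0.446 = 1.67 V.
k_n = μ_nC_ox · (W/L) = 1.1 mA/V².
Assume saturation: I_D = ½ k_n V_ov² = 0.5 × 1.1 × 1.67² = 1.54 mA, giving V_DS = V_DD − I_D R_D = 3.28 − 1.54 × 3.82 = -2.61 V.
But -2.61 V < V_ov = 1.67 V, so the device is actually in triode.
In triode I_D = k_n[V_ov V_DS − ½ V_DS²] and I_D = (V_DD − V_DS)/R_D. Equating: 2.1 V_DS² − 8.037 V_DS + 3.28 = 0, giving V_DS = 0.465 V (the root below V_ov).
I_D = (3.28 − 0.465) / 3.82 = 0.737 mA.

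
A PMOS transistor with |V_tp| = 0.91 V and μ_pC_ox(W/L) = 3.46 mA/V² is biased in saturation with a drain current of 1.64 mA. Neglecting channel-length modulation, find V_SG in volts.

In saturation I_D = ½ k_p (V_SG − |V_tp|)², so V_SG − |V_tp| = √(2 I_D / k_p) = √(2 × 1.64 / 3.46) = 0.974 V.
V_SG = 0.91 + 0.974 = 1.88 V.

V_SG = 1.88 V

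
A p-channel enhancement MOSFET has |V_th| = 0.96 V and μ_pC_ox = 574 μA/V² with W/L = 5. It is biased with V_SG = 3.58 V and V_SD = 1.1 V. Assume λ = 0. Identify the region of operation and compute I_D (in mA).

k_p = μ_pC_ox · (W/L) = 2.87 mA/V².
V_ov = V_SG − |V_th| = 3.58 − 0.96 = 2.62 V.
Since V_SD = 1.1 V < V_ov = 2.62 V, the device is in the triode region.
I_D = k_p [V_ov · V_SD − ½ V_SD²] = 2.87 × [2.62 × 1.1 − 0.5 × 1.1²] = 6.53 mA.

Triode; I_D = 6.53 mA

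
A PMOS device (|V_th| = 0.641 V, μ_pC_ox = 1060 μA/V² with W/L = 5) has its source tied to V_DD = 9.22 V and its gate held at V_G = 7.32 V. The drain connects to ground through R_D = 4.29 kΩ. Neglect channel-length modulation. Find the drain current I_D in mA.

V_SG = V_DD − V_G = 9.22 − 7.32 = 1.9 V, so V_ov = 1.9 − 0.641 = 1.26 V.
k_p = μ_pC_ox · (W/L) = 5.3 mA/V².
Assume saturation: I_D = ½ k_p V_ov² = 0.5 × 5.3 × 1.26² = 4.2 mA, giving V_SD = V_DD − I_D R_D = 9.22 − 4.2 × 4.29 = -8.8 V.
But -8.8 V < V_ov = 1.26 V, so the device is actually in triode.
In triode I_D = k_p[V_ov V_SD − ½ V_SD²] and I_D = (V_DD − V_SD)/R_D. Equating: 11.4 V_SD² − 29.63 V_SD + 9.22 = 0, giving V_SD = 0.361 V (the root below V_ov).
I_D = (9.22 − 0.361) / 4.29 = 2.06 mA.

I_D = 2.06 mA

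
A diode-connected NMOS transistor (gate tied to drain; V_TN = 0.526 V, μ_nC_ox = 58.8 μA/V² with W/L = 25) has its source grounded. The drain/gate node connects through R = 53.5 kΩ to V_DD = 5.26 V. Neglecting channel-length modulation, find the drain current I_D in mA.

With gate tied to drain, V_GS = V_DS ≥ V_GS − V_TN, so the device is in saturation.
k_n = μ_nC_ox · (W/L) = 1.47 mA/V².
KCL at the drain: ½ k_n (V_GS − V_TN)² = (V_DD − V_GS)/R.
Let x = V_GS − 0.526. Then 39.3 x² + x − 4.734 = 0, giving x = 0.334 V (positive root), so V_GS = 0.86 V.
I_D = (V_DD − V_GS)/R = (5.26 − 0.86) / 53.5 = 0.0822 mA.

I_D = 0.0822 mA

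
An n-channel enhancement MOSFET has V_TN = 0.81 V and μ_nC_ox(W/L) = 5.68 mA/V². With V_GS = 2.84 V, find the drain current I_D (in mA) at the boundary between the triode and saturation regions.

At the boundary V_DS = V_ov = V_GS − V_TN = 2.84 − 0.81 = 2.03 V.
I_D = ½ k_n V_ov² = 0.5 × 5.68 × 2.03² = 11.7 mA.

I_D = 11.7 mA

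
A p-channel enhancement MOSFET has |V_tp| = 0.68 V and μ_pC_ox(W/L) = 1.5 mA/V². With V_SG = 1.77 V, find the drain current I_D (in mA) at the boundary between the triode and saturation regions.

I_D = 0.891 mA

At the boundary V_SD = V_ov = V_SG − |V_tp| = 1.77 − 0.68 = 1.09 V.
I_D = ½ k_p V_ov² = 0.5 × 1.5 × 1.09² = 0.891 mA.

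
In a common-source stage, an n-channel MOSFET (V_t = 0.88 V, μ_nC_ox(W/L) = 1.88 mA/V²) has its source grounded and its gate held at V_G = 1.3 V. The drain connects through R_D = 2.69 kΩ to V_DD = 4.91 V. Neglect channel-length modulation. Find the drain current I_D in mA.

V_GS = V_G = 1.3 V, so V_ov = 1.3 − 0.88 = 0.42 V.
Assume saturation: I_D = ½ k_n V_ov² = 0.5 × 1.88 × 0.42² = 0.166 mA, giving V_DS = V_DD − I_D R_D = 4.91 − 0.166 × 2.69 = 4.46 V.
V_DS = 4.46 V ≥ V_ov = 0.42 V, confirming saturation.

I_D = 0.166 mA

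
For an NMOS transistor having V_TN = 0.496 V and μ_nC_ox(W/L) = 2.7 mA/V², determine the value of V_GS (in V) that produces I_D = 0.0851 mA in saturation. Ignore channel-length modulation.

In saturation I_D = ½ k_n (V_GS − V_TN)², so V_GS − V_TN = √(2 I_D / k_n) = √(2 × 0.0851 / 2.7) = 0.251 V.
V_GS = 0.496 + 0.251 = 0.747 V.

V_GS = 0.747 V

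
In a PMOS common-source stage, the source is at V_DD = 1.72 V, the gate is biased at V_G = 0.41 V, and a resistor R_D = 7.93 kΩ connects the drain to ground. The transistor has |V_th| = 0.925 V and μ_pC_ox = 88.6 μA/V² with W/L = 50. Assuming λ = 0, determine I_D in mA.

V_SG = V_DD − V_G = 1.72 − 0.41 = 1.31 V, so V_ov = 1.31 − 0.925 = 0.385 V.
k_p = μ_pC_ox · (W/L) = 4.43 mA/V².
Assume saturation: I_D = ½ k_p V_ov² = 0.5 × 4.43 × 0.385² = 0.328 mA, giving V_SD = V_DD − I_D R_D = 1.72 − 0.328 × 7.93 = -0.884 V.
But -0.884 V < V_ov = 0.385 V, so the device is actually in triode.
In triode I_D = k_p[V_ov V_SD − ½ V_SD²] and I_D = (V_DD − V_SD)/R_D. Equating: 17.6 V_SD² − 14.53 V_SD + 1.72 = 0, giving V_SD = 0.143 V (the root below V_ov).
I_D = (1.72 − 0.143) / 7.93 = 0.199 mA.

I_D = 0.199 mA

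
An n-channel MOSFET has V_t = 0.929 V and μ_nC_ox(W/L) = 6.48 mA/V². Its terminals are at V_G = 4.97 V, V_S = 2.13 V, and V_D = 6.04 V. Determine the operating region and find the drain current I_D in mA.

Saturation; I_D = 11.8 mA

V_GS = V_G − V_S = 4.97 − 2.13 = 2.84 V; V_DS = V_D − V_S = 6.04 − 2.13 = 3.91 V.
V_ov = V_GS − V_t = 2.84 − 0.929 = 1.91 V.
Since V_DS = 3.91 V ≥ V_ov = 1.91 V, the device is in saturation.
I_D = ½ k_n V_ov² = 0.5 × 6.48 × 1.91² = 11.8 mA.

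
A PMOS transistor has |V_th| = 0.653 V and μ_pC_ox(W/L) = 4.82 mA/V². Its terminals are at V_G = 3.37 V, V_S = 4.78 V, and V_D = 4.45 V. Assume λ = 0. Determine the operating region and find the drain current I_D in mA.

Triode; I_D = 0.942 mA

V_SG = V_S − V_G = 4.78 − 3.37 = 1.41 V; V_SD = V_S − V_D = 4.78 − 4.45 = 0.33 V.
V_ov = V_SG − |V_th| = 1.41 − 0.653 = 0.757 V.
Since V_SD = 0.33 V < V_ov = 0.757 V, the device is in the triode region.
I_D = k_p [V_ov · V_SD − ½ V_SD²] = 4.82 × [0.757 × 0.33 − 0.5 × 0.33²] = 0.942 mA.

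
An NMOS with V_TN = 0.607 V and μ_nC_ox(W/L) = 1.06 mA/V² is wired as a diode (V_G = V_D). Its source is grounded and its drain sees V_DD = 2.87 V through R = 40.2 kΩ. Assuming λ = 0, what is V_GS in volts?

With gate tied to drain, V_GS = V_DS ≥ V_GS − V_TN, so the device is in saturation.
KCL at the drain: ½ k_n (V_GS − V_TN)² = (V_DD − V_GS)/R.
Let x = V_GS − 0.607. Then 21.3 x² + x − 2.263 = 0, giving x = 0.303 V (positive root), so V_GS = 0.91 V.
I_D = (V_DD − V_GS)/R = (2.87 − 0.91) / 40.2 = 0.0487 mA.

V_GS = 0.910 V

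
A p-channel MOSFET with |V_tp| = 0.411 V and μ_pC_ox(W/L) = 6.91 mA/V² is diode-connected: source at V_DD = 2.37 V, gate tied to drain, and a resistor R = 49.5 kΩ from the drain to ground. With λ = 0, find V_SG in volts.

V_SG = 0.515 V

With gate tied to drain, V_SG = V_SD ≥ V_SG − |V_tp|, so the device is in saturation.
KCL at the drain: ½ k_p (V_SG − |V_tp|)² = (V_DD − V_SG)/R.
Let x = V_SG − 0.411. Then 171 x² + x − 1.959 = 0, giving x = 0.104 V (positive root), so V_SG = 0.515 V.
I_D = (V_DD − V_SG)/R = (2.37 − 0.515) / 49.5 = 0.0375 mA.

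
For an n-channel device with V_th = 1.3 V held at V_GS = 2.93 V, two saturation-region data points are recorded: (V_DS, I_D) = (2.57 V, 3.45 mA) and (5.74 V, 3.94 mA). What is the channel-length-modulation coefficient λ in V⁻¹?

With V_GS fixed, I_D ∝ (1 + λ V_DS) in saturation, so I_D2/I_D1 = (1 + λ V_DS2)/(1 + λ V_DS1).
3.94/3.45 = 1.142 = (1 + 5.74 λ)/(1 + 2.57 λ).
Solving: λ (I_D1 V_DS2 − I_D2 V_DS1) = I_D2 − I_D1, so λ = (3.94 − 3.45) / (3.45 × 5.74 − 3.94 × 2.57) = 0.49 / 9.68 = 0.0506 V⁻¹.

λ = 0.0506 V⁻¹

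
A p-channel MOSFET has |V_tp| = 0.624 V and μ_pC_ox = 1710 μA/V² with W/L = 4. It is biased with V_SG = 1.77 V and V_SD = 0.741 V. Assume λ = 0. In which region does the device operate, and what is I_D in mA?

k_p = μ_pC_ox · (W/L) = 6.84 mA/V².
V_ov = V_SG − |V_tp| = 1.77 − 0.624 = 1.15 V.
Since V_SD = 0.741 V < V_ov = 1.15 V, the device is in the triode region.
I_D = k_p [V_ov · V_SD − ½ V_SD²] = 6.84 × [1.15 × 0.741 − 0.5 × 0.741²] = 3.93 mA.

Triode; I_D = 3.93 mA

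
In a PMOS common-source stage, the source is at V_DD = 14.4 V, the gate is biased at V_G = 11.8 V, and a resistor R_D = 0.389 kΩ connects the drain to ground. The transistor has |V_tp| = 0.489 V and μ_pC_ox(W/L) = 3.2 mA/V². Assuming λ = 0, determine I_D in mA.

I_D = 7.13 mA

V_SG = V_DD − V_G = 14.4 − 11.8 = 2.6 V, so V_ov = 2.6 − 0.489 = 2.11 V.
Assume saturation: I_D = ½ k_p V_ov² = 0.5 × 3.2 × 2.11² = 7.13 mA, giving V_SD = V_DD − I_D R_D = 14.4 − 7.13 × 0.389 = 11.6 V.
V_SD = 11.6 V ≥ V_ov = 2.11 V, confirming saturation.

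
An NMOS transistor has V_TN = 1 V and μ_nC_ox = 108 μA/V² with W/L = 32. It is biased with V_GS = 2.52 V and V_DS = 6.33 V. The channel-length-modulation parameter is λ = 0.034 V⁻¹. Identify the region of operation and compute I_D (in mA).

k_n = μ_nC_ox · (W/L) = 3.456 mA/V².
V_ov = V_GS − V_TN = 2.52 − 1 = 1.52 V.
Since V_DS = 6.33 V ≥ V_ov = 1.52 V, the device is in saturation.
I_D = ½ k_n V_ov² (1 + λ V_DS) = 0.5 × 3.456 × 1.52² × (1 + 0.034 × 6.33) = 4.85 mA.

Saturation; I_D = 4.85 mA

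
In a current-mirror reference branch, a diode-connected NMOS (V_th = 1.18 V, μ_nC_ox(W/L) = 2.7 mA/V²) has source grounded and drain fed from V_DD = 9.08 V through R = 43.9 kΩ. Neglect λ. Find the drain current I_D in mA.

I_D = 0.172 mA

With gate tied to drain, V_GS = V_DS ≥ V_GS − V_th, so the device is in saturation.
KCL at the drain: ½ k_n (V_GS − V_th)² = (V_DD − V_GS)/R.
Let x = V_GS − 1.18. Then 59.3 x² + x − 7.9 = 0, giving x = 0.357 V (positive root), so V_GS = 1.54 V.
I_D = (V_DD − V_GS)/R = (9.08 − 1.54) / 43.9 = 0.172 mA.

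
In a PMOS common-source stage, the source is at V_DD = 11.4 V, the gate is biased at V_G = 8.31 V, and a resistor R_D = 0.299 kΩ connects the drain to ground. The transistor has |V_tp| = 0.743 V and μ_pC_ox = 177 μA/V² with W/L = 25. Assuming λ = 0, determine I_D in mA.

V_SG = V_DD − V_G = 11.4 − 8.31 = 3.09 V, so V_ov = 3.09 − 0.743 = 2.35 V.
k_p = μ_pC_ox · (W/L) = 4.425 mA/V².
Assume saturation: I_D = ½ k_p V_ov² = 0.5 × 4.425 × 2.35² = 12.2 mA, giving V_SD = V_DD − I_D R_D = 11.4 − 12.2 × 0.299 = 7.76 V.
V_SD = 7.76 V ≥ V_ov = 2.35 V, confirming saturation.

I_D = 12.2 mA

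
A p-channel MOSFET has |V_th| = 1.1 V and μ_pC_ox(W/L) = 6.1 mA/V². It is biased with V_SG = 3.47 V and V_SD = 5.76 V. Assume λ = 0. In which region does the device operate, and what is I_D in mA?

Saturation; I_D = 17.1 mA

V_ov = V_SG − |V_th| = 3.47 − 1.1 = 2.37 V.
Since V_SD = 5.76 V ≥ V_ov = 2.37 V, the device is in saturation.
I_D = ½ k_p V_ov² = 0.5 × 6.1 × 2.37² = 17.1 mA.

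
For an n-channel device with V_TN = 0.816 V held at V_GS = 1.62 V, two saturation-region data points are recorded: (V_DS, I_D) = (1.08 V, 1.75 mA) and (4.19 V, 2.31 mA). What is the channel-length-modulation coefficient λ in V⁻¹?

λ = 0.116 V⁻¹

With V_GS fixed, I_D ∝ (1 + λ V_DS) in saturation, so I_D2/I_D1 = (1 + λ V_DS2)/(1 + λ V_DS1).
2.31/1.75 = 1.32 = (1 + 4.19 λ)/(1 + 1.08 λ).
Solving: λ (I_D1 V_DS2 − I_D2 V_DS1) = I_D2 − I_D1, so λ = (2.31 − 1.75) / (1.75 × 4.19 − 2.31 × 1.08) = 0.56 / 4.84 = 0.116 V⁻¹.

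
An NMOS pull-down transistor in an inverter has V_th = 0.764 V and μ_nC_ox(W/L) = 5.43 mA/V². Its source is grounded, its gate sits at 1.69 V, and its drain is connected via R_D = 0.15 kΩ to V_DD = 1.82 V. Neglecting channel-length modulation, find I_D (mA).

V_GS = V_G = 1.69 V, so V_ov = 1.69 − 0.764 = 0.926 V.
Assume saturation: I_D = ½ k_n V_ov² = 0.5 × 5.43 × 0.926² = 2.33 mA, giving V_DS = V_DD − I_D R_D = 1.82 − 2.33 × 0.15 = 1.47 V.
V_DS = 1.47 V ≥ V_ov = 0.926 V, confirming saturation.

I_D = 2.33 mA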